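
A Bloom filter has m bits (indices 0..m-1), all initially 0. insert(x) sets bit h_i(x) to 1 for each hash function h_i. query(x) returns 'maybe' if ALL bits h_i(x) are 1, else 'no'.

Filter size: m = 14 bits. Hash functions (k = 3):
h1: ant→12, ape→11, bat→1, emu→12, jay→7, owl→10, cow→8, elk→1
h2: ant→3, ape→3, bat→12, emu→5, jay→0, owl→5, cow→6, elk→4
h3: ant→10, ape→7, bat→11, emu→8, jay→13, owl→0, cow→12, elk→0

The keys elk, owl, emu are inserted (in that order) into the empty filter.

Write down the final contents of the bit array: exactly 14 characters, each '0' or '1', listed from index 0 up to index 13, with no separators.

Answer: 11001100101010

Derivation:
Start: bits=00000000000000
After insert 'elk': sets bits 0 1 4 -> bits=11001000000000
After insert 'owl': sets bits 0 5 10 -> bits=11001100001000
After insert 'emu': sets bits 5 8 12 -> bits=11001100101010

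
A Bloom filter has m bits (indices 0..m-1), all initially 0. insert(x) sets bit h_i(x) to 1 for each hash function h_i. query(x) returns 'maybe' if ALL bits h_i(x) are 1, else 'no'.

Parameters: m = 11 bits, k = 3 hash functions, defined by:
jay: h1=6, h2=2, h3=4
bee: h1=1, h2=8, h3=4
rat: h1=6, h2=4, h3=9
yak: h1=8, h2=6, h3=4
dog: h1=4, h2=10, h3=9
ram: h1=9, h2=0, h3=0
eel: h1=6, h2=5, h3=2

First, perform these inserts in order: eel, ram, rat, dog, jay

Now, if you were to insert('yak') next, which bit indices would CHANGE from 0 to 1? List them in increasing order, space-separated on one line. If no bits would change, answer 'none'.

Start: bits=00000000000
After insert 'eel': sets bits 2 5 6 -> bits=00100110000
After insert 'ram': sets bits 0 9 -> bits=10100110010
After insert 'rat': sets bits 4 6 9 -> bits=10101110010
After insert 'dog': sets bits 4 9 10 -> bits=10101110011
After insert 'jay': sets bits 2 4 6 -> bits=10101110011
insert 'yak' would touch bits 4 6 8; currently bit4=1, bit6=1, bit8=0
Bits that are 0 among those (would change 0->1): 8

Answer: 8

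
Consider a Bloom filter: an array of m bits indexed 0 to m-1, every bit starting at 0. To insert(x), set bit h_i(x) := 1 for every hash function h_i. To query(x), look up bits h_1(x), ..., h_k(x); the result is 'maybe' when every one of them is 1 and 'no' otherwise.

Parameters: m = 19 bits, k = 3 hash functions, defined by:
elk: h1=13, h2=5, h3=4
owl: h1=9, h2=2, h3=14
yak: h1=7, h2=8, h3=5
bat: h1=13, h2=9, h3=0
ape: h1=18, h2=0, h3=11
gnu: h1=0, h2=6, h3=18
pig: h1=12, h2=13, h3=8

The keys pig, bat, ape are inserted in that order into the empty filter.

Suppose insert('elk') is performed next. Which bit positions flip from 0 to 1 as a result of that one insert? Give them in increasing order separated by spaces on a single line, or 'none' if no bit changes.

Answer: 4 5

Derivation:
Start: bits=0000000000000000000
After insert 'pig': sets bits 8 12 13 -> bits=0000000010001100000
After insert 'bat': sets bits 0 9 13 -> bits=1000000011001100000
After insert 'ape': sets bits 0 11 18 -> bits=1000000011011100001
insert 'elk' would touch bits 4 5 13; currently bit4=0, bit5=0, bit13=1
Bits that are 0 among those (would change 0->1): 4 5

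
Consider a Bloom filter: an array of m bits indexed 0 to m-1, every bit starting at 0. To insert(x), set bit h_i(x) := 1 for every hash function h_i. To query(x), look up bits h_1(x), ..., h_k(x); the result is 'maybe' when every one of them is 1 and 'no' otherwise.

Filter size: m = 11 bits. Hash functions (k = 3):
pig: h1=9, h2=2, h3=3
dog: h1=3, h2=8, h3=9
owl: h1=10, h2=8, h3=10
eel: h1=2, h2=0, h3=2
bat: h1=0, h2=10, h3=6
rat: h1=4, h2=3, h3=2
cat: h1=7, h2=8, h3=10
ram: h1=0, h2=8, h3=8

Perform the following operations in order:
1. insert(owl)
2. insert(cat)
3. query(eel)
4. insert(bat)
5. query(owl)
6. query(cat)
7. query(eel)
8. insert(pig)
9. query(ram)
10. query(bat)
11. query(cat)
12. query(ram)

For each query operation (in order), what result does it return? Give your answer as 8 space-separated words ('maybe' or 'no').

Answer: no maybe maybe no maybe maybe maybe maybe

Derivation:
Start: bits=00000000000
Op 1: insert owl -> sets bits 8 10 -> bits=00000000101
Op 2: insert cat -> sets bits 7 8 10 -> bits=00000001101
Op 3: query eel -> checks bit0=0, bit2=0 (has a 0) -> no
Op 4: insert bat -> sets bits 0 6 10 -> bits=10000011101
Op 5: query owl -> checks bit8=1, bit10=1 (all 1) -> maybe
Op 6: query cat -> checks bit7=1, bit8=1, bit10=1 (all 1) -> maybe
Op 7: query eel -> checks bit0=1, bit2=0 (has a 0) -> no
Op 8: insert pig -> sets bits 2 3 9 -> bits=10110011111
Op 9: query ram -> checks bit0=1, bit8=1 (all 1) -> maybe
Op 10: query bat -> checks bit0=1, bit6=1, bit10=1 (all 1) -> maybe
Op 11: query cat -> checks bit7=1, bit8=1, bit10=1 (all 1) -> maybe
Op 12: query ram -> checks bit0=1, bit8=1 (all 1) -> maybe
Query results in order: no maybe maybe no maybe maybe maybe maybe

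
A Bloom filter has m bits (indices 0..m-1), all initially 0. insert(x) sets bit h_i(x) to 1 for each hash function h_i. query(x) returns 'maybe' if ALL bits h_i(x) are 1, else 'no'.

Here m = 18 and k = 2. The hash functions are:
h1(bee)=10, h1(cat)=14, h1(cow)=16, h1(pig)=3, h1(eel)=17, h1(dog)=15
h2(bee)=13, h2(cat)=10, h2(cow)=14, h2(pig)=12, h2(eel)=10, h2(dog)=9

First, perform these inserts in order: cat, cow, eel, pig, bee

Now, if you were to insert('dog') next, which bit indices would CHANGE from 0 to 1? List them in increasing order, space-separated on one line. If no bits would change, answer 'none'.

Start: bits=000000000000000000
After insert 'cat': sets bits 10 14 -> bits=000000000010001000
After insert 'cow': sets bits 14 16 -> bits=000000000010001010
After insert 'eel': sets bits 10 17 -> bits=000000000010001011
After insert 'pig': sets bits 3 12 -> bits=000100000010101011
After insert 'bee': sets bits 10 13 -> bits=000100000010111011
insert 'dog' would touch bits 9 15; currently bit9=0, bit15=0
Bits that are 0 among those (would change 0->1): 9 15

Answer: 9 15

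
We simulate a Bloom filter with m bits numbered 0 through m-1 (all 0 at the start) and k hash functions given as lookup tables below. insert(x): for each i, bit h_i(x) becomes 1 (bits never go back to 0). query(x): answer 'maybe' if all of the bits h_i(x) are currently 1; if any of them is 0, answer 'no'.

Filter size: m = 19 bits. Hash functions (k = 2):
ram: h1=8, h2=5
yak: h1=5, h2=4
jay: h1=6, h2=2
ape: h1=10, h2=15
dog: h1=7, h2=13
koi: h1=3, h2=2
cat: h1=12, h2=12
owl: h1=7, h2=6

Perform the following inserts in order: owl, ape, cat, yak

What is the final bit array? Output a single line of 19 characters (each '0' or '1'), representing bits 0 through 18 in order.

Answer: 0000111100101001000

Derivation:
Start: bits=0000000000000000000
After insert 'owl': sets bits 6 7 -> bits=0000001100000000000
After insert 'ape': sets bits 10 15 -> bits=0000001100100001000
After insert 'cat': sets bits 12 -> bits=0000001100101001000
After insert 'yak': sets bits 4 5 -> bits=0000111100101001000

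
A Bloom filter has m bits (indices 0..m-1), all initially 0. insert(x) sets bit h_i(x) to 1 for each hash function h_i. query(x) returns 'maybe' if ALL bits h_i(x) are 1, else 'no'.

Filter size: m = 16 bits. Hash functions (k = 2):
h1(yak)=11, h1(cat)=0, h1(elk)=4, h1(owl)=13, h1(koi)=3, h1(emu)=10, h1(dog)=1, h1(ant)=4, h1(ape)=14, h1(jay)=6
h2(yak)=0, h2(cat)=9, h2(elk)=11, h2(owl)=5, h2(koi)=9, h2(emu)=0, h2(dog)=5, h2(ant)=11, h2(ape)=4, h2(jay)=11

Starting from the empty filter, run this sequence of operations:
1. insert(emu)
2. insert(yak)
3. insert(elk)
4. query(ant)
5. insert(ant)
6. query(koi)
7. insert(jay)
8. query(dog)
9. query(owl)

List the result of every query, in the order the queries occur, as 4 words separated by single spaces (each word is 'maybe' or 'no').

Answer: maybe no no no

Derivation:
Start: bits=0000000000000000
Op 1: insert emu -> sets bits 0 10 -> bits=1000000000100000
Op 2: insert yak -> sets bits 0 11 -> bits=1000000000110000
Op 3: insert elk -> sets bits 4 11 -> bits=1000100000110000
Op 4: query ant -> checks bit4=1, bit11=1 (all 1) -> maybe
Op 5: insert ant -> sets bits 4 11 -> bits=1000100000110000
Op 6: query koi -> checks bit3=0, bit9=0 (has a 0) -> no
Op 7: insert jay -> sets bits 6 11 -> bits=1000101000110000
Op 8: query dog -> checks bit1=0, bit5=0 (has a 0) -> no
Op 9: query owl -> checks bit5=0, bit13=0 (has a 0) -> no
Query results in order: maybe no no no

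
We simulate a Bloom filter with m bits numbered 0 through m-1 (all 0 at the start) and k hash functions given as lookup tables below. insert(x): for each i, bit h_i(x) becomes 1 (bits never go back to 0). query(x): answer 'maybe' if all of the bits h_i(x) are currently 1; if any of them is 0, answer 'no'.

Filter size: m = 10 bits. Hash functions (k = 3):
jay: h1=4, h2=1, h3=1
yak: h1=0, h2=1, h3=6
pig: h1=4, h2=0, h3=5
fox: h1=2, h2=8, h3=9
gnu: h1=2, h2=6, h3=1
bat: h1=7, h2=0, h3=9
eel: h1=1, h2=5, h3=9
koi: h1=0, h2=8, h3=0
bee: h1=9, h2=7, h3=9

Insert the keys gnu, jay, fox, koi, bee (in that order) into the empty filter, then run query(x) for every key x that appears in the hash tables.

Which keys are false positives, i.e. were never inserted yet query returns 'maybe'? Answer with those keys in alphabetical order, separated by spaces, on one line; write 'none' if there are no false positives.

Answer: bat yak

Derivation:
Start: bits=0000000000
After insert 'gnu': sets bits 1 2 6 -> bits=0110001000
After insert 'jay': sets bits 1 4 -> bits=0110101000
After insert 'fox': sets bits 2 8 9 -> bits=0110101011
After insert 'koi': sets bits 0 8 -> bits=1110101011
After insert 'bee': sets bits 7 9 -> bits=1110101111
Not inserted: bat eel pig yak — query each against bits=1110101111:
query bat: checks bit0=1, bit7=1, bit9=1 (all 1) -> maybe => FALSE POSITIVE
query eel: checks bit1=1, bit5=0, bit9=1 (has a 0) -> no => not a false positive
query pig: checks bit0=1, bit4=1, bit5=0 (has a 0) -> no => not a false positive
query yak: checks bit0=1, bit1=1, bit6=1 (all 1) -> maybe => FALSE POSITIVE
False positives (alphabetical): bat yak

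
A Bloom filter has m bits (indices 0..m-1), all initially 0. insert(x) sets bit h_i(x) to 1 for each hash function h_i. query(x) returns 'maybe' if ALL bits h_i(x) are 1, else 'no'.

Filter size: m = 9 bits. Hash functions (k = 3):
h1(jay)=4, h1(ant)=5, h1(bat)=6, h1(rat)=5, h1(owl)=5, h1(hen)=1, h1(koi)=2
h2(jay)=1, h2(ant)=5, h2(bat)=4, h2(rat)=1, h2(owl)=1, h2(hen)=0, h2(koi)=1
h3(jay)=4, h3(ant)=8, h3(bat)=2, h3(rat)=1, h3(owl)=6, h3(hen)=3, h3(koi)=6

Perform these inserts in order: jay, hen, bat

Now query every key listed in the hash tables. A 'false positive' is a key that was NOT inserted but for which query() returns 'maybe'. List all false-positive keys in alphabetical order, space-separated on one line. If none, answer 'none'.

Answer: koi

Derivation:
Start: bits=000000000
After insert 'jay': sets bits 1 4 -> bits=010010000
After insert 'hen': sets bits 0 1 3 -> bits=110110000
After insert 'bat': sets bits 2 4 6 -> bits=111110100
Not inserted: ant koi owl rat — query each against bits=111110100:
query ant: checks bit5=0, bit8=0 (has a 0) -> no => not a false positive
query koi: checks bit1=1, bit2=1, bit6=1 (all 1) -> maybe => FALSE POSITIVE
query owl: checks bit1=1, bit5=0, bit6=1 (has a 0) -> no => not a false positive
query rat: checks bit1=1, bit5=0 (has a 0) -> no => not a false positive
False positives (alphabetical): koi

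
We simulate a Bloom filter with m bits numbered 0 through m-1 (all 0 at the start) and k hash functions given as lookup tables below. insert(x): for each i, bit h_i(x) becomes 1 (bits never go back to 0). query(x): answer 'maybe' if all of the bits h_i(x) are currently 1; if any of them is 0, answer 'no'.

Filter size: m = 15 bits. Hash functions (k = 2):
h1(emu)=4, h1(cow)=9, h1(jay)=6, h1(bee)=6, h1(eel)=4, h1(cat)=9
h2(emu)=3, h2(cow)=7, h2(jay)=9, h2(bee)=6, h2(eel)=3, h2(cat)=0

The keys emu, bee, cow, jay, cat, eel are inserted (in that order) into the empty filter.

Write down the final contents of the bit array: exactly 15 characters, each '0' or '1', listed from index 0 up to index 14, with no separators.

Start: bits=000000000000000
After insert 'emu': sets bits 3 4 -> bits=000110000000000
After insert 'bee': sets bits 6 -> bits=000110100000000
After insert 'cow': sets bits 7 9 -> bits=000110110100000
After insert 'jay': sets bits 6 9 -> bits=000110110100000
After insert 'cat': sets bits 0 9 -> bits=100110110100000
After insert 'eel': sets bits 3 4 -> bits=100110110100000

Answer: 100110110100000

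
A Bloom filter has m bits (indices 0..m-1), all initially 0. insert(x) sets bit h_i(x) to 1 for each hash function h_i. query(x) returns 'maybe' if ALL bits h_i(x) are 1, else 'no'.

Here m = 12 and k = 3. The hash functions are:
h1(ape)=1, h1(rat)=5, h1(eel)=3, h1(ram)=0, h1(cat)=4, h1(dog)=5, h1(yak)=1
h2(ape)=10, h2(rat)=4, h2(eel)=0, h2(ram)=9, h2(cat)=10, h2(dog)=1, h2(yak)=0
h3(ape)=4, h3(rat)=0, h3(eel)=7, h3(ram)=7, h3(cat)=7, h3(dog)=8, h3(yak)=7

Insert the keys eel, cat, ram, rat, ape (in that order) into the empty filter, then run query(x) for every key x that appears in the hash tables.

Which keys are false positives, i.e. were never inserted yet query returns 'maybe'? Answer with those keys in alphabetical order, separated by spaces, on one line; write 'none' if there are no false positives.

Answer: yak

Derivation:
Start: bits=000000000000
After insert 'eel': sets bits 0 3 7 -> bits=100100010000
After insert 'cat': sets bits 4 7 10 -> bits=100110010010
After insert 'ram': sets bits 0 7 9 -> bits=100110010110
After insert 'rat': sets bits 0 4 5 -> bits=100111010110
After insert 'ape': sets bits 1 4 10 -> bits=110111010110
Not inserted: dog yak — query each against bits=110111010110:
query dog: checks bit1=1, bit5=1, bit8=0 (has a 0) -> no => not a false positive
query yak: checks bit0=1, bit1=1, bit7=1 (all 1) -> maybe => FALSE POSITIVE
False positives (alphabetical): yak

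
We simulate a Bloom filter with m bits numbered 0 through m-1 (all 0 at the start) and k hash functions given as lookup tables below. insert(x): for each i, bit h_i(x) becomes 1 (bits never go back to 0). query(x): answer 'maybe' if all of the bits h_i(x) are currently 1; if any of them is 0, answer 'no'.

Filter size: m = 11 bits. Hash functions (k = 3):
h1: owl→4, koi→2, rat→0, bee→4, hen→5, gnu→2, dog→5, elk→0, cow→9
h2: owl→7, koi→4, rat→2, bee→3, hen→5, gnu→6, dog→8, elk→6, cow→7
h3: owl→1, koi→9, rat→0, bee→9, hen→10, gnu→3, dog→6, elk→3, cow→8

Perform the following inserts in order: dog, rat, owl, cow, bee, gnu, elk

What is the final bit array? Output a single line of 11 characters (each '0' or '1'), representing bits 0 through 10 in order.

Answer: 11111111110

Derivation:
Start: bits=00000000000
After insert 'dog': sets bits 5 6 8 -> bits=00000110100
After insert 'rat': sets bits 0 2 -> bits=10100110100
After insert 'owl': sets bits 1 4 7 -> bits=11101111100
After insert 'cow': sets bits 7 8 9 -> bits=11101111110
After insert 'bee': sets bits 3 4 9 -> bits=11111111110
After insert 'gnu': sets bits 2 3 6 -> bits=11111111110
After insert 'elk': sets bits 0 3 6 -> bits=11111111110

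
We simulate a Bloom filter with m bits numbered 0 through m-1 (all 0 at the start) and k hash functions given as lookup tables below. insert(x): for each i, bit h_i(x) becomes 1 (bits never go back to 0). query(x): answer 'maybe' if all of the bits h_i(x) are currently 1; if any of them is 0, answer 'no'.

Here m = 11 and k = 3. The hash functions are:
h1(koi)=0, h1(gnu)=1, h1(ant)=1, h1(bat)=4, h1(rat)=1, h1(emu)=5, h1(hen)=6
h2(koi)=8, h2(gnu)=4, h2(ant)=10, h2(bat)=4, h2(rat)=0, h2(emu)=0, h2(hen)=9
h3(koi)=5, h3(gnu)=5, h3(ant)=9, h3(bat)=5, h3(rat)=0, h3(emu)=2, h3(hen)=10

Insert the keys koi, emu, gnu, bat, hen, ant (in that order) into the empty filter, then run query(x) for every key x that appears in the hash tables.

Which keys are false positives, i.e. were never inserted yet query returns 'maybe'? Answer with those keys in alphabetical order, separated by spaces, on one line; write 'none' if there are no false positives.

Start: bits=00000000000
After insert 'koi': sets bits 0 5 8 -> bits=10000100100
After insert 'emu': sets bits 0 2 5 -> bits=10100100100
After insert 'gnu': sets bits 1 4 5 -> bits=11101100100
After insert 'bat': sets bits 4 5 -> bits=11101100100
After insert 'hen': sets bits 6 9 10 -> bits=11101110111
After insert 'ant': sets bits 1 9 10 -> bits=11101110111
Not inserted: rat — query each against bits=11101110111:
query rat: checks bit0=1, bit1=1 (all 1) -> maybe => FALSE POSITIVE
False positives (alphabetical): rat

Answer: rat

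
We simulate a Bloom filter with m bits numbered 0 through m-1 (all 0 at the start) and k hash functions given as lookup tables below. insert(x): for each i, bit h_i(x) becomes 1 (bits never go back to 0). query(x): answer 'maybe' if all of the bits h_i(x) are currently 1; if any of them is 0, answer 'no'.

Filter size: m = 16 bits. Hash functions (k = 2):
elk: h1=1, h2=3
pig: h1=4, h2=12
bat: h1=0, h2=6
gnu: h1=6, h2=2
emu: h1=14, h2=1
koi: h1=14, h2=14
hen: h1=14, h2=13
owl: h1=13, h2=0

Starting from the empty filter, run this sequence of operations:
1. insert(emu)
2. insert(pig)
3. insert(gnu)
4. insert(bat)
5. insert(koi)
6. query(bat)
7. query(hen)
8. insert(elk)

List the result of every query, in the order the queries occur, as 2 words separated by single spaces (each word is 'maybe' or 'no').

Start: bits=0000000000000000
Op 1: insert emu -> sets bits 1 14 -> bits=0100000000000010
Op 2: insert pig -> sets bits 4 12 -> bits=0100100000001010
Op 3: insert gnu -> sets bits 2 6 -> bits=0110101000001010
Op 4: insert bat -> sets bits 0 6 -> bits=1110101000001010
Op 5: insert koi -> sets bits 14 -> bits=1110101000001010
Op 6: query bat -> checks bit0=1, bit6=1 (all 1) -> maybe
Op 7: query hen -> checks bit13=0, bit14=1 (has a 0) -> no
Op 8: insert elk -> sets bits 1 3 -> bits=1111101000001010
Query results in order: maybe no

Answer: maybe no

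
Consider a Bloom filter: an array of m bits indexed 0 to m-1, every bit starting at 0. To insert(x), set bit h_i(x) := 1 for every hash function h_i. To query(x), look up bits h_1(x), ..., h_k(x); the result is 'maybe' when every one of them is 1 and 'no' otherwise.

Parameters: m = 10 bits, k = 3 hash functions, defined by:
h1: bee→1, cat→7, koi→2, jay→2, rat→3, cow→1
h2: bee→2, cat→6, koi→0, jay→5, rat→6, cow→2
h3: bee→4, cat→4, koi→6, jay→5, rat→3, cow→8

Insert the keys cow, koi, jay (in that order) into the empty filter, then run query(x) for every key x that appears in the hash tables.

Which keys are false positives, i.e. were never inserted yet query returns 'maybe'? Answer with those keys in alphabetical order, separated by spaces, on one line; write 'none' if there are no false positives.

Answer: none

Derivation:
Start: bits=0000000000
After insert 'cow': sets bits 1 2 8 -> bits=0110000010
After insert 'koi': sets bits 0 2 6 -> bits=1110001010
After insert 'jay': sets bits 2 5 -> bits=1110011010
Not inserted: bee cat rat — query each against bits=1110011010:
query bee: checks bit1=1, bit2=1, bit4=0 (has a 0) -> no => not a false positive
query cat: checks bit4=0, bit6=1, bit7=0 (has a 0) -> no => not a false positive
query rat: checks bit3=0, bit6=1 (has a 0) -> no => not a false positive
False positives (alphabetical): none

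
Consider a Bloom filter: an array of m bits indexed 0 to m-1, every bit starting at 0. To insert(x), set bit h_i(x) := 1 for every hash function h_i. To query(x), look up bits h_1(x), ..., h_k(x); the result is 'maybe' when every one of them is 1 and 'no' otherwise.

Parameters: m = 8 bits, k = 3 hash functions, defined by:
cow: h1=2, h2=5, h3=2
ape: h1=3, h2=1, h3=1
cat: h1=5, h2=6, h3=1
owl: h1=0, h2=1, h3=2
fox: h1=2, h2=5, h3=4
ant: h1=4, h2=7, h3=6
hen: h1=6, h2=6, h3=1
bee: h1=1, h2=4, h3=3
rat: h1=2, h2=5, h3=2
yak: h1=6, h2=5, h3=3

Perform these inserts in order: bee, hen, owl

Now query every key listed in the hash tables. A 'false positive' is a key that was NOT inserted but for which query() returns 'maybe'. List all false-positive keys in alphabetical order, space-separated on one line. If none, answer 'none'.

Answer: ape

Derivation:
Start: bits=00000000
After insert 'bee': sets bits 1 3 4 -> bits=01011000
After insert 'hen': sets bits 1 6 -> bits=01011010
After insert 'owl': sets bits 0 1 2 -> bits=11111010
Not inserted: ant ape cat cow fox rat yak — query each against bits=11111010:
query ant: checks bit4=1, bit6=1, bit7=0 (has a 0) -> no => not a false positive
query ape: checks bit1=1, bit3=1 (all 1) -> maybe => FALSE POSITIVE
query cat: checks bit1=1, bit5=0, bit6=1 (has a 0) -> no => not a false positive
query cow: checks bit2=1, bit5=0 (has a 0) -> no => not a false positive
query fox: checks bit2=1, bit4=1, bit5=0 (has a 0) -> no => not a false positive
query rat: checks bit2=1, bit5=0 (has a 0) -> no => not a false positive
query yak: checks bit3=1, bit5=0, bit6=1 (has a 0) -> no => not a false positive
False positives (alphabetical): ape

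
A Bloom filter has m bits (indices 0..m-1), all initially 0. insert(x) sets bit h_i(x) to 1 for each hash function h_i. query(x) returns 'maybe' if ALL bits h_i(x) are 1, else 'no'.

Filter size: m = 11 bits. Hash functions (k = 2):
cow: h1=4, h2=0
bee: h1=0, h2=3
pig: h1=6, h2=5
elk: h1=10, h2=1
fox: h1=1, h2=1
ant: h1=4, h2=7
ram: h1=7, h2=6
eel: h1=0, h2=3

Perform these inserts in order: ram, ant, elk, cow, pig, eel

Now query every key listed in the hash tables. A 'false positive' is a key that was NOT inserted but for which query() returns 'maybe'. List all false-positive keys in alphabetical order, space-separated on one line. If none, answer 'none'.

Answer: bee fox

Derivation:
Start: bits=00000000000
After insert 'ram': sets bits 6 7 -> bits=00000011000
After insert 'ant': sets bits 4 7 -> bits=00001011000
After insert 'elk': sets bits 1 10 -> bits=01001011001
After insert 'cow': sets bits 0 4 -> bits=11001011001
After insert 'pig': sets bits 5 6 -> bits=11001111001
After insert 'eel': sets bits 0 3 -> bits=11011111001
Not inserted: bee fox — query each against bits=11011111001:
query bee: checks bit0=1, bit3=1 (all 1) -> maybe => FALSE POSITIVE
query fox: checks bit1=1 (all 1) -> maybe => FALSE POSITIVE
False positives (alphabetical): bee fox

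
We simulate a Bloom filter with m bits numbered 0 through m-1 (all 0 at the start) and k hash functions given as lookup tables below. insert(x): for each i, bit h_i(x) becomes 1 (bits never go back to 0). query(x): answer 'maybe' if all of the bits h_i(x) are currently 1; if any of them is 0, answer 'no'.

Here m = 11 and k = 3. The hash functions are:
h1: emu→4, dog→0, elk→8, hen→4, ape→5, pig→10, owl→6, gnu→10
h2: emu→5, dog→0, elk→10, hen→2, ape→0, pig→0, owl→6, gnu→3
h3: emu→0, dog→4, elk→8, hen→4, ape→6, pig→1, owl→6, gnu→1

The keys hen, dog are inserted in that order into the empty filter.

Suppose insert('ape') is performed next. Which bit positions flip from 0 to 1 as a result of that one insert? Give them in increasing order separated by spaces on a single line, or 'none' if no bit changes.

Answer: 5 6

Derivation:
Start: bits=00000000000
After insert 'hen': sets bits 2 4 -> bits=00101000000
After insert 'dog': sets bits 0 4 -> bits=10101000000
insert 'ape' would touch bits 0 5 6; currently bit0=1, bit5=0, bit6=0
Bits that are 0 among those (would change 0->1): 5 6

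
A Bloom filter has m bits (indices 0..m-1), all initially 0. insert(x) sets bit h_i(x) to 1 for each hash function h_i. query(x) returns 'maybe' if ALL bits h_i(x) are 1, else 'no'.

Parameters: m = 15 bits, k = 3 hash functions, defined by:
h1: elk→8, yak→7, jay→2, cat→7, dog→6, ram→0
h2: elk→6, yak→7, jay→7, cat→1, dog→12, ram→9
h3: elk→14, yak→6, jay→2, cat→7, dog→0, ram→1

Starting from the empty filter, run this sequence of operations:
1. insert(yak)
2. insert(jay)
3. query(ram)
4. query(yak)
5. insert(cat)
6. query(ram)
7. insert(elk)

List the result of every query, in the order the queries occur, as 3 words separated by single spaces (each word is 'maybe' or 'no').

Answer: no maybe no

Derivation:
Start: bits=000000000000000
Op 1: insert yak -> sets bits 6 7 -> bits=000000110000000
Op 2: insert jay -> sets bits 2 7 -> bits=001000110000000
Op 3: query ram -> checks bit0=0, bit1=0, bit9=0 (has a 0) -> no
Op 4: query yak -> checks bit6=1, bit7=1 (all 1) -> maybe
Op 5: insert cat -> sets bits 1 7 -> bits=011000110000000
Op 6: query ram -> checks bit0=0, bit1=1, bit9=0 (has a 0) -> no
Op 7: insert elk -> sets bits 6 8 14 -> bits=011000111000001
Query results in order: no maybe no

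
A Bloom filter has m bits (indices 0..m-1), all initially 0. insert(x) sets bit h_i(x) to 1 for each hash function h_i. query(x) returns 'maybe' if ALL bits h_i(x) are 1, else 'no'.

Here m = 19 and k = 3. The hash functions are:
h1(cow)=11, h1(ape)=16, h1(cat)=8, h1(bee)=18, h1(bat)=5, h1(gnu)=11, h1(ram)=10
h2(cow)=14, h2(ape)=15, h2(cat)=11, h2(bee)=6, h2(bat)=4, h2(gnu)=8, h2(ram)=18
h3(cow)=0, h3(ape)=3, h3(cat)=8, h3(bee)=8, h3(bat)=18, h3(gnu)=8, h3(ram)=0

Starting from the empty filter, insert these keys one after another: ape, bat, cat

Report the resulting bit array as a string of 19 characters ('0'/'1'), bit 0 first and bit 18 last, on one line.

Start: bits=0000000000000000000
After insert 'ape': sets bits 3 15 16 -> bits=0001000000000001100
After insert 'bat': sets bits 4 5 18 -> bits=0001110000000001101
After insert 'cat': sets bits 8 11 -> bits=0001110010010001101

Answer: 0001110010010001101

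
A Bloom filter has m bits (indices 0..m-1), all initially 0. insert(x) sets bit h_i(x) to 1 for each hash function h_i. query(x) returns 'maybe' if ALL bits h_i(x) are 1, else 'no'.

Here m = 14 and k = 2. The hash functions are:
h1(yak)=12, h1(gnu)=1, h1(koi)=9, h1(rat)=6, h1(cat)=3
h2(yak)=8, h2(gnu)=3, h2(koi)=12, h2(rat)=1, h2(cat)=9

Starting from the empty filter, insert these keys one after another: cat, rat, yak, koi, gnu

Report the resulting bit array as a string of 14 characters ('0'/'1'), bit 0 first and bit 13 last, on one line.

Answer: 01010010110010

Derivation:
Start: bits=00000000000000
After insert 'cat': sets bits 3 9 -> bits=00010000010000
After insert 'rat': sets bits 1 6 -> bits=01010010010000
After insert 'yak': sets bits 8 12 -> bits=01010010110010
After insert 'koi': sets bits 9 12 -> bits=01010010110010
After insert 'gnu': sets bits 1 3 -> bits=01010010110010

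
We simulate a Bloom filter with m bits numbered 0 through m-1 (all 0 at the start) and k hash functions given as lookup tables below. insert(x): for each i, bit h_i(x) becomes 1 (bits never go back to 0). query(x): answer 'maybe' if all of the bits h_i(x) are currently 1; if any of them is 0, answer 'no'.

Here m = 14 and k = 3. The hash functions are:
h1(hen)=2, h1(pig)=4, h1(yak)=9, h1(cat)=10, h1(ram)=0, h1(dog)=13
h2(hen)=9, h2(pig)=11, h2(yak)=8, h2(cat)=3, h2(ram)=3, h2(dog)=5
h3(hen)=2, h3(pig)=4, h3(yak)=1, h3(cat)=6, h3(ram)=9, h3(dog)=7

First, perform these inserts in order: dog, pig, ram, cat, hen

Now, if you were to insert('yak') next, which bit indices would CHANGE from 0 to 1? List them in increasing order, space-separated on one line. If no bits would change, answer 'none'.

Answer: 1 8

Derivation:
Start: bits=00000000000000
After insert 'dog': sets bits 5 7 13 -> bits=00000101000001
After insert 'pig': sets bits 4 11 -> bits=00001101000101
After insert 'ram': sets bits 0 3 9 -> bits=10011101010101
After insert 'cat': sets bits 3 6 10 -> bits=10011111011101
After insert 'hen': sets bits 2 9 -> bits=10111111011101
insert 'yak' would touch bits 1 8 9; currently bit1=0, bit8=0, bit9=1
Bits that are 0 among those (would change 0->1): 1 8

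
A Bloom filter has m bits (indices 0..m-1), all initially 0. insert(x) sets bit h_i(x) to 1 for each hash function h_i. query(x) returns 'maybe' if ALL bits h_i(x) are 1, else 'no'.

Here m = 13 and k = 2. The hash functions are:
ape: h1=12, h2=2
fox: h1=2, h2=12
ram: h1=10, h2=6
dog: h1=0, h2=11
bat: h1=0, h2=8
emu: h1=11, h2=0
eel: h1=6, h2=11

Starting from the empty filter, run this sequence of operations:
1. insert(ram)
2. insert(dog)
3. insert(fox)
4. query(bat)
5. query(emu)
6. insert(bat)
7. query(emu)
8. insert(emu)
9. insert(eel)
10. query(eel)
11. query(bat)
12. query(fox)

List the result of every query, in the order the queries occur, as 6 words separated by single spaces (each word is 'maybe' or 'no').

Start: bits=0000000000000
Op 1: insert ram -> sets bits 6 10 -> bits=0000001000100
Op 2: insert dog -> sets bits 0 11 -> bits=1000001000110
Op 3: insert fox -> sets bits 2 12 -> bits=1010001000111
Op 4: query bat -> checks bit0=1, bit8=0 (has a 0) -> no
Op 5: query emu -> checks bit0=1, bit11=1 (all 1) -> maybe
Op 6: insert bat -> sets bits 0 8 -> bits=1010001010111
Op 7: query emu -> checks bit0=1, bit11=1 (all 1) -> maybe
Op 8: insert emu -> sets bits 0 11 -> bits=1010001010111
Op 9: insert eel -> sets bits 6 11 -> bits=1010001010111
Op 10: query eel -> checks bit6=1, bit11=1 (all 1) -> maybe
Op 11: query bat -> checks bit0=1, bit8=1 (all 1) -> maybe
Op 12: query fox -> checks bit2=1, bit12=1 (all 1) -> maybe
Query results in order: no maybe maybe maybe maybe maybe

Answer: no maybe maybe maybe maybe maybe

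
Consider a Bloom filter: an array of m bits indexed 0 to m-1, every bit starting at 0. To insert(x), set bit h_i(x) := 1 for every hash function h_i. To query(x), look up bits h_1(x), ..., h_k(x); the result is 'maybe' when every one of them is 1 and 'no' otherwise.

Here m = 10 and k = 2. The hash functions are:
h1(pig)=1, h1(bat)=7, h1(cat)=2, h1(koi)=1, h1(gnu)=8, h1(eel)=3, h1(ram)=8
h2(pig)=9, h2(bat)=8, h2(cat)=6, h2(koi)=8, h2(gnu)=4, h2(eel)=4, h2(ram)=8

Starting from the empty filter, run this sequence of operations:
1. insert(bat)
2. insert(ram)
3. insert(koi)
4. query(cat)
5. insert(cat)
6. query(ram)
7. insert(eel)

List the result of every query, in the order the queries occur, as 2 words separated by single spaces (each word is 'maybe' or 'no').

Answer: no maybe

Derivation:
Start: bits=0000000000
Op 1: insert bat -> sets bits 7 8 -> bits=0000000110
Op 2: insert ram -> sets bits 8 -> bits=0000000110
Op 3: insert koi -> sets bits 1 8 -> bits=0100000110
Op 4: query cat -> checks bit2=0, bit6=0 (has a 0) -> no
Op 5: insert cat -> sets bits 2 6 -> bits=0110001110
Op 6: query ram -> checks bit8=1 (all 1) -> maybe
Op 7: insert eel -> sets bits 3 4 -> bits=0111101110
Query results in order: no maybe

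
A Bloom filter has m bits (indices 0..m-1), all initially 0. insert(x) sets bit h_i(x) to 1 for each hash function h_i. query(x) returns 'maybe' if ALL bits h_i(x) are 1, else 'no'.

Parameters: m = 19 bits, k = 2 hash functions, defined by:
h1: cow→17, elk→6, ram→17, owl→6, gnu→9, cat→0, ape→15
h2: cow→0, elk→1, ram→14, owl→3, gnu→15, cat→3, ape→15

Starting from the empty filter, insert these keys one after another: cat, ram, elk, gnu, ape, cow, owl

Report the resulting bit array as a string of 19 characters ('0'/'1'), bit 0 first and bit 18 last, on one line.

Answer: 1101001001000011010

Derivation:
Start: bits=0000000000000000000
After insert 'cat': sets bits 0 3 -> bits=1001000000000000000
After insert 'ram': sets bits 14 17 -> bits=1001000000000010010
After insert 'elk': sets bits 1 6 -> bits=1101001000000010010
After insert 'gnu': sets bits 9 15 -> bits=1101001001000011010
After insert 'ape': sets bits 15 -> bits=1101001001000011010
After insert 'cow': sets bits 0 17 -> bits=1101001001000011010
After insert 'owl': sets bits 3 6 -> bits=1101001001000011010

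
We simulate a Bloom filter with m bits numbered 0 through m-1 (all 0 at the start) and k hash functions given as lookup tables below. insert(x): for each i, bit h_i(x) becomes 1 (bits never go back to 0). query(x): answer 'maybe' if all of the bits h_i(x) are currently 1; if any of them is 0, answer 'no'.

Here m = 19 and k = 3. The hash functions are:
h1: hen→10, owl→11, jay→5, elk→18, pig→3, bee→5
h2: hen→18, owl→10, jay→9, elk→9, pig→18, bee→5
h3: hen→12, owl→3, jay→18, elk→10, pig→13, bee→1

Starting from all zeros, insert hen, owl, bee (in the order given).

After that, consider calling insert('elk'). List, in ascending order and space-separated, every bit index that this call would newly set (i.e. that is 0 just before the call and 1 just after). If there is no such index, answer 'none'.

Answer: 9

Derivation:
Start: bits=0000000000000000000
After insert 'hen': sets bits 10 12 18 -> bits=0000000000101000001
After insert 'owl': sets bits 3 10 11 -> bits=0001000000111000001
After insert 'bee': sets bits 1 5 -> bits=0101010000111000001
insert 'elk' would touch bits 9 10 18; currently bit9=0, bit10=1, bit18=1
Bits that are 0 among those (would change 0->1): 9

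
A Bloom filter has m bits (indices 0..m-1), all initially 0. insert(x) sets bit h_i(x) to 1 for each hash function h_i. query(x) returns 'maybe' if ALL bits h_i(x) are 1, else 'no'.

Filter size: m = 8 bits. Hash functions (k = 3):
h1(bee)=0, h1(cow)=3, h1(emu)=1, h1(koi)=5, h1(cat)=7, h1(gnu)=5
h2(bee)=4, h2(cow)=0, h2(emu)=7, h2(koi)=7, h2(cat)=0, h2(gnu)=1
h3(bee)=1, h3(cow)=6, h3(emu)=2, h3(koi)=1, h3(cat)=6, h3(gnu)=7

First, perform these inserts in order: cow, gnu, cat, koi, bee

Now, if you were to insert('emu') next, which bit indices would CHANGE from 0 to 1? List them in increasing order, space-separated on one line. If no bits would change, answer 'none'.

Start: bits=00000000
After insert 'cow': sets bits 0 3 6 -> bits=10010010
After insert 'gnu': sets bits 1 5 7 -> bits=11010111
After insert 'cat': sets bits 0 6 7 -> bits=11010111
After insert 'koi': sets bits 1 5 7 -> bits=11010111
After insert 'bee': sets bits 0 1 4 -> bits=11011111
insert 'emu' would touch bits 1 2 7; currently bit1=1, bit2=0, bit7=1
Bits that are 0 among those (would change 0->1): 2

Answer: 2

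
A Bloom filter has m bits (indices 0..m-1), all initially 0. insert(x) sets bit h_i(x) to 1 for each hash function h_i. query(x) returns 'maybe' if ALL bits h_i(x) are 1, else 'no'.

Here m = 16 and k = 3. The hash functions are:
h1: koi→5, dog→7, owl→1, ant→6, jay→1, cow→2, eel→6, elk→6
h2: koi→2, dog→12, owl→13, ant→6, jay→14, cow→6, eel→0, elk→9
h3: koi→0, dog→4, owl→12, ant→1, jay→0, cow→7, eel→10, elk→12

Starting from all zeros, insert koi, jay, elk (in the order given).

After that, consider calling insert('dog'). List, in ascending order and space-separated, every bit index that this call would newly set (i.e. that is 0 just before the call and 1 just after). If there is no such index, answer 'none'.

Start: bits=0000000000000000
After insert 'koi': sets bits 0 2 5 -> bits=1010010000000000
After insert 'jay': sets bits 0 1 14 -> bits=1110010000000010
After insert 'elk': sets bits 6 9 12 -> bits=1110011001001010
insert 'dog' would touch bits 4 7 12; currently bit4=0, bit7=0, bit12=1
Bits that are 0 among those (would change 0->1): 4 7

Answer: 4 7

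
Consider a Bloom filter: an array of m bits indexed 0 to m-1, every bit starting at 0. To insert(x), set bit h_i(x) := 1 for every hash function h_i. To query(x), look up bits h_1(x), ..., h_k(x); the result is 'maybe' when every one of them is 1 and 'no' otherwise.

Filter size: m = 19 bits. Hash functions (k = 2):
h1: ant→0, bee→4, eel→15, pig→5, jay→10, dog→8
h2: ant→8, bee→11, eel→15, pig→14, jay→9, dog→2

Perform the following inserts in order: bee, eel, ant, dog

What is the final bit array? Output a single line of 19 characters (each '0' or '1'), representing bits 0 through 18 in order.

Start: bits=0000000000000000000
After insert 'bee': sets bits 4 11 -> bits=0000100000010000000
After insert 'eel': sets bits 15 -> bits=0000100000010001000
After insert 'ant': sets bits 0 8 -> bits=1000100010010001000
After insert 'dog': sets bits 2 8 -> bits=1010100010010001000

Answer: 1010100010010001000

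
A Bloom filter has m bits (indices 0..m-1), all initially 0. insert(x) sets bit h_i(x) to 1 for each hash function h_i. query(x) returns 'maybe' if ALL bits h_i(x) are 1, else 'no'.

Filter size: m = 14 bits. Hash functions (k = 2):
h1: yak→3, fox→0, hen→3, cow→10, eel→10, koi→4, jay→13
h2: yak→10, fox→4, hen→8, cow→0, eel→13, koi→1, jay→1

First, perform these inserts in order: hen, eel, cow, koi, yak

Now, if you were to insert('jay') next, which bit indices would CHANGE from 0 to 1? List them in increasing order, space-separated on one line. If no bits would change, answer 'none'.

Answer: none

Derivation:
Start: bits=00000000000000
After insert 'hen': sets bits 3 8 -> bits=00010000100000
After insert 'eel': sets bits 10 13 -> bits=00010000101001
After insert 'cow': sets bits 0 10 -> bits=10010000101001
After insert 'koi': sets bits 1 4 -> bits=11011000101001
After insert 'yak': sets bits 3 10 -> bits=11011000101001
insert 'jay' would touch bits 1 13; currently bit1=1, bit13=1
Bits that are 0 among those (would change 0->1): none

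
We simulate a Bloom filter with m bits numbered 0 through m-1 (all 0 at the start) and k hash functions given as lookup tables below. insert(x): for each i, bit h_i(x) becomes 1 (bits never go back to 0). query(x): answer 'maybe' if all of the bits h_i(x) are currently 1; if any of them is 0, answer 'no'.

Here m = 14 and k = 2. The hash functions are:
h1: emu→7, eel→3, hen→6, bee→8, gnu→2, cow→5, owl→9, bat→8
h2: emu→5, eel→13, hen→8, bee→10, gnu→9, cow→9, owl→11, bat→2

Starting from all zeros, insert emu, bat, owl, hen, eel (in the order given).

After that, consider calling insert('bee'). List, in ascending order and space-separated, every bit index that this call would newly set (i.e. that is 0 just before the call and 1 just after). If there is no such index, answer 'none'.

Answer: 10

Derivation:
Start: bits=00000000000000
After insert 'emu': sets bits 5 7 -> bits=00000101000000
After insert 'bat': sets bits 2 8 -> bits=00100101100000
After insert 'owl': sets bits 9 11 -> bits=00100101110100
After insert 'hen': sets bits 6 8 -> bits=00100111110100
After insert 'eel': sets bits 3 13 -> bits=00110111110101
insert 'bee' would touch bits 8 10; currently bit8=1, bit10=0
Bits that are 0 among those (would change 0->1): 10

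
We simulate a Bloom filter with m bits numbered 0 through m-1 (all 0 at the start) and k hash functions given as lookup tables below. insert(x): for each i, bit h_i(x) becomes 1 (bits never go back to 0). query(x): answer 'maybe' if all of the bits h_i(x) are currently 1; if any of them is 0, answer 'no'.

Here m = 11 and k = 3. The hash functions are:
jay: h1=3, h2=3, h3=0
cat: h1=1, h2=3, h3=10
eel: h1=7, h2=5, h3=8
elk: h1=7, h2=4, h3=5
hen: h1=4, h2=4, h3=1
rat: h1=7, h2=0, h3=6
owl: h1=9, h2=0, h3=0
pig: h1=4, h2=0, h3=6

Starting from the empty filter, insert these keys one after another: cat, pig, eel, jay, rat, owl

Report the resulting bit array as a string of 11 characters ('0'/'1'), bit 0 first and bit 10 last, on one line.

Start: bits=00000000000
After insert 'cat': sets bits 1 3 10 -> bits=01010000001
After insert 'pig': sets bits 0 4 6 -> bits=11011010001
After insert 'eel': sets bits 5 7 8 -> bits=11011111101
After insert 'jay': sets bits 0 3 -> bits=11011111101
After insert 'rat': sets bits 0 6 7 -> bits=11011111101
After insert 'owl': sets bits 0 9 -> bits=11011111111

Answer: 11011111111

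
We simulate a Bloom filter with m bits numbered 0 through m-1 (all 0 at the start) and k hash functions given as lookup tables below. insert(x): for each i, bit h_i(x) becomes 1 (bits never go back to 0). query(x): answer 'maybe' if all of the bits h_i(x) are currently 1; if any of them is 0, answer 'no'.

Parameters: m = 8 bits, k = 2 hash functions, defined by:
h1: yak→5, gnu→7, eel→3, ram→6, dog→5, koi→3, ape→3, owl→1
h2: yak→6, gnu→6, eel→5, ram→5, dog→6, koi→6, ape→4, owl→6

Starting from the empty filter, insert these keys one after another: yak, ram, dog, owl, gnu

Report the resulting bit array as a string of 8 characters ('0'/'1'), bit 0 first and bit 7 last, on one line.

Start: bits=00000000
After insert 'yak': sets bits 5 6 -> bits=00000110
After insert 'ram': sets bits 5 6 -> bits=00000110
After insert 'dog': sets bits 5 6 -> bits=00000110
After insert 'owl': sets bits 1 6 -> bits=01000110
After insert 'gnu': sets bits 6 7 -> bits=01000111

Answer: 01000111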